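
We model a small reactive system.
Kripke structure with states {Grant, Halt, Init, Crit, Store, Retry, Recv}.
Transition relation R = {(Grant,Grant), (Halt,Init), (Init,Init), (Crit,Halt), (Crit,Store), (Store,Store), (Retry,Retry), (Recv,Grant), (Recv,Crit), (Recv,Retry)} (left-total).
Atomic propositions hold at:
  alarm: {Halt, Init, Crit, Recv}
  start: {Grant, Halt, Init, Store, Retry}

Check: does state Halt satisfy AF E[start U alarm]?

E[start U alarm]: least fixpoint, start Z0 = Sat(alarm) = {Halt, Init, Crit, Recv}, add states in Sat(start) with some successor in Z. Already a fixed point.
Sat(E[start U alarm]) = {Halt, Init, Crit, Recv}
AF E[start U alarm]: least fixpoint, start Z0 = {Halt, Init, Crit, Recv}, add states with every successor in Z. Already a fixed point.
Sat(AF E[start U alarm]) = {Halt, Init, Crit, Recv}
Halt ∈ Sat(AF E[start U alarm]) = {Halt, Init, Crit, Recv}, so the formula holds at Halt.

Yes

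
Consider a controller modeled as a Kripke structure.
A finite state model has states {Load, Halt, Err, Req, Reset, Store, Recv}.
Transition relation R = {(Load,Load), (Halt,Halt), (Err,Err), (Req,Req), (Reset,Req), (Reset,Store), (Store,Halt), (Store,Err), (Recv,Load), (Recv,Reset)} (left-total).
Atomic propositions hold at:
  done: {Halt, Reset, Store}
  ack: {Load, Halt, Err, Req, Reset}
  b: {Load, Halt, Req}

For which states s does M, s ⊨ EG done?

{Halt, Reset, Store}

EG done: greatest fixpoint, start Z0 = {Halt, Reset, Store}, keep only states in Sat with some successor in Z. Already a fixed point.
Sat(EG done) = {Halt, Reset, Store}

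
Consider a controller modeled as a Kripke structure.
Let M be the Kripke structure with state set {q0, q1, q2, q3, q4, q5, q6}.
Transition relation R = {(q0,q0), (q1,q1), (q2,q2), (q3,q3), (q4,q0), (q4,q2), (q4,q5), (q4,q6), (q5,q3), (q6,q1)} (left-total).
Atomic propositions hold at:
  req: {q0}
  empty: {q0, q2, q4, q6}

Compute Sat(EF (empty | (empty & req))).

{q0, q2, q4, q6}

Sat(empty & req) = {q0}
Sat(empty | (empty & req)) = {q0, q2, q4, q6}
EF (empty | (empty & req)): least fixpoint, start Z0 = {q0, q2, q4, q6}, add states with some successor in Z. Already a fixed point.
Sat(EF (empty | (empty & req))) = {q0, q2, q4, q6}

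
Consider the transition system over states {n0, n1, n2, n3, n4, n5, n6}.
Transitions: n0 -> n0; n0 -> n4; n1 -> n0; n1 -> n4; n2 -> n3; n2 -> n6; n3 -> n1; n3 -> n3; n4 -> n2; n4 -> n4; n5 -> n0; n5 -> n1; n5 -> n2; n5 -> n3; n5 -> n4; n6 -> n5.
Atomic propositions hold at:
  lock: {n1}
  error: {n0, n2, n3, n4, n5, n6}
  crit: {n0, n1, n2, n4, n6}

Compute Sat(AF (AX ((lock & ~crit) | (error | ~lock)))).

Sat(~crit) = {n3, n5}
Sat(lock & ~crit) = ∅
Sat(~lock) = {n0, n2, n3, n4, n5, n6}
Sat(error | ~lock) = {n0, n2, n3, n4, n5, n6}
Sat((lock & ~crit) | (error | ~lock)) = {n0, n2, n3, n4, n5, n6}
Sat(AX ((lock & ~crit) | (error | ~lock))) = {s : every successor in {n0, n2, n3, n4, n5, n6}} = {n0, n1, n2, n4, n6}
AF (AX ((lock & ~crit) | (error | ~lock))): least fixpoint, start Z0 = {n0, n1, n2, n4, n6}, add states with every successor in Z. Already a fixed point.
Sat(AF (AX ((lock & ~crit) | (error | ~lock)))) = {n0, n1, n2, n4, n6}

{n0, n1, n2, n4, n6}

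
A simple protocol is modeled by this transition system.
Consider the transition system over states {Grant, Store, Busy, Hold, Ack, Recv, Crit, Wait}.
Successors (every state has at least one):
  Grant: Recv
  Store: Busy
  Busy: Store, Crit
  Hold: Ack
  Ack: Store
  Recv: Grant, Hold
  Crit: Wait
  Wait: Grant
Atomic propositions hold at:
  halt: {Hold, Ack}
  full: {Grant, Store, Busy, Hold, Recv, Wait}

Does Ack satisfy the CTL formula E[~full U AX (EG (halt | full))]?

Sat(~full) = {Ack, Crit}
Sat(halt | full) = {Grant, Store, Busy, Hold, Ack, Recv, Wait}
EG (halt | full): greatest fixpoint, start Z0 = {Grant, Store, Busy, Hold, Ack, Recv, Wait}, keep only states in Sat with some successor in Z. Already a fixed point.
Sat(EG (halt | full)) = {Grant, Store, Busy, Hold, Ack, Recv, Wait}
Sat(AX (EG (halt | full))) = {s : every successor in {Grant, Store, Busy, Hold, Ack, Recv, Wait}} = {Grant, Store, Hold, Ack, Recv, Crit, Wait}
E[~full U AX (EG (halt | full))]: least fixpoint, start Z0 = Sat(AX (EG (halt | full))) = {Grant, Store, Hold, Ack, Recv, Crit, Wait}, add states in Sat(~full) with some successor in Z. Already a fixed point.
Sat(E[~full U AX (EG (halt | full))]) = {Grant, Store, Hold, Ack, Recv, Crit, Wait}
Ack ∈ Sat(E[~full U AX (EG (halt | full))]) = {Grant, Store, Hold, Ack, Recv, Crit, Wait}, so the formula holds at Ack.

Yes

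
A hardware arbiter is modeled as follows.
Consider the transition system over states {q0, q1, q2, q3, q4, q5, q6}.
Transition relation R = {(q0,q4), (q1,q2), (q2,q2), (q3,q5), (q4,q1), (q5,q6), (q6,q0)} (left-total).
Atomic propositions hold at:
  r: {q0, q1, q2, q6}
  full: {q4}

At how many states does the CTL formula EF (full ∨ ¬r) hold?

5

Sat(¬r) = {q3, q4, q5}
Sat(full ∨ ¬r) = {q3, q4, q5}
EF (full ∨ ¬r): least fixpoint, start Z0 = {q3, q4, q5}, add states with some successor in Z. Z1 = {q0, q3, q4, q5}; Z2 = {q0, q3, q4, q5, q6}; fixed.
Sat(EF (full ∨ ¬r)) = {q0, q3, q4, q5, q6}
|Sat(EF (full ∨ ¬r))| = |{q0, q3, q4, q5, q6}| = 5.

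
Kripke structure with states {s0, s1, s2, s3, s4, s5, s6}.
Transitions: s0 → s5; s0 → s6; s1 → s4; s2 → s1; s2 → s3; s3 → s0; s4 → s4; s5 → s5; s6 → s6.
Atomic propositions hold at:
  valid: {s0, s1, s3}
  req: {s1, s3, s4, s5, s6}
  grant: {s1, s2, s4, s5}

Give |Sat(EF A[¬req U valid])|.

Sat(¬req) = {s0, s2}
A[¬req U valid]: least fixpoint, start Z0 = Sat(valid) = {s0, s1, s3}, add states in Sat(¬req) with every successor in Z. Z1 = {s0, s1, s2, s3}; fixed.
Sat(A[¬req U valid]) = {s0, s1, s2, s3}
EF A[¬req U valid]: least fixpoint, start Z0 = {s0, s1, s2, s3}, add states with some successor in Z. Already a fixed point.
Sat(EF A[¬req U valid]) = {s0, s1, s2, s3}
|Sat(EF A[¬req U valid])| = |{s0, s1, s2, s3}| = 4.

4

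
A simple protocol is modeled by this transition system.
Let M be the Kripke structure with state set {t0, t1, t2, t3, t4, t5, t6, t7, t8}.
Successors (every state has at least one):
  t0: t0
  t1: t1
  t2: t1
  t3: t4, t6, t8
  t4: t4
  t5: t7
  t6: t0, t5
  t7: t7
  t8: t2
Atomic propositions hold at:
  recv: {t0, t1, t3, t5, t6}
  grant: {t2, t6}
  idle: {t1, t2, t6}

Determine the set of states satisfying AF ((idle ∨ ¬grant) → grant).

{t2, t6, t8}

Sat(¬grant) = {t0, t1, t3, t4, t5, t7, t8}
Sat(idle ∨ ¬grant) = {t0, t1, t2, t3, t4, t5, t6, t7, t8}
Sat((idle ∨ ¬grant) → grant) = {t2, t6}
AF ((idle ∨ ¬grant) → grant): least fixpoint, start Z0 = {t2, t6}, add states with every successor in Z. Z1 = {t2, t6, t8}; fixed.
Sat(AF ((idle ∨ ¬grant) → grant)) = {t2, t6, t8}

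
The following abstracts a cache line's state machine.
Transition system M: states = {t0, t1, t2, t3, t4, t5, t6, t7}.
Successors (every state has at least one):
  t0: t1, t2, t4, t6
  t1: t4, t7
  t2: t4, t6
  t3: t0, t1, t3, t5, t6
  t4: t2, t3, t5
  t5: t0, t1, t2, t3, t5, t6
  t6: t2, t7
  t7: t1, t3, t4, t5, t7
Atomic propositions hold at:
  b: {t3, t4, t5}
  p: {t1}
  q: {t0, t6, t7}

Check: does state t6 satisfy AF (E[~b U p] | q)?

Yes

Sat(~b) = {t0, t1, t2, t6, t7}
E[~b U p]: least fixpoint, start Z0 = Sat(p) = {t1}, add states in Sat(~b) with some successor in Z. Z1 = {t0, t1, t7}; Z2 = {t0, t1, t6, t7}; Z3 = {t0, t1, t2, t6, t7}; fixed.
Sat(E[~b U p]) = {t0, t1, t2, t6, t7}
Sat(E[~b U p] | q) = {t0, t1, t2, t6, t7}
AF (E[~b U p] | q): least fixpoint, start Z0 = {t0, t1, t2, t6, t7}, add states with every successor in Z. Already a fixed point.
Sat(AF (E[~b U p] | q)) = {t0, t1, t2, t6, t7}
t6 ∈ Sat(AF (E[~b U p] | q)) = {t0, t1, t2, t6, t7}, so the formula holds at t6.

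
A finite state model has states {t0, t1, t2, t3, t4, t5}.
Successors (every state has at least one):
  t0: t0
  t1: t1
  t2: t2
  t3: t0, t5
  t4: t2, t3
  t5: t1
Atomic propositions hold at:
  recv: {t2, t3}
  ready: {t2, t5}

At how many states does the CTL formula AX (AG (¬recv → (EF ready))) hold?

Sat(¬recv) = {t0, t1, t4, t5}
EF ready: least fixpoint, start Z0 = {t2, t5}, add states with some successor in Z. Z1 = {t2, t3, t4, t5}; fixed.
Sat(EF ready) = {t2, t3, t4, t5}
Sat(¬recv → (EF ready)) = {t2, t3, t4, t5}
AG (¬recv → (EF ready)): greatest fixpoint, start Z0 = {t2, t3, t4, t5}, keep only states in Sat with every successor in Z. Z1 = {t2, t4}; Z2 = {t2}; fixed.
Sat(AG (¬recv → (EF ready))) = {t2}
Sat(AX (AG (¬recv → (EF ready)))) = {s : every successor in {t2}} = {t2}
|Sat(AX (AG (¬recv → (EF ready))))| = |{t2}| = 1.

1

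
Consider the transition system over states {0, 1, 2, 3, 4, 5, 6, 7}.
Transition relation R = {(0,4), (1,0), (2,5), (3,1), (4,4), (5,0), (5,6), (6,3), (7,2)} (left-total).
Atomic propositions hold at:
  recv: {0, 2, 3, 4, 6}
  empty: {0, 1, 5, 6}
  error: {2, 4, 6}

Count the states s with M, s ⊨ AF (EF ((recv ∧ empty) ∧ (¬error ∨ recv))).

Sat(recv ∧ empty) = {0, 6}
Sat(¬error) = {0, 1, 3, 5, 7}
Sat(¬error ∨ recv) = {0, 1, 2, 3, 4, 5, 6, 7}
Sat((recv ∧ empty) ∧ (¬error ∨ recv)) = {0, 6}
EF ((recv ∧ empty) ∧ (¬error ∨ recv)): least fixpoint, start Z0 = {0, 6}, add states with some successor in Z. Z1 = {0, 1, 5, 6}; Z2 = {0, 1, 2, 3, 5, 6}; Z3 = {0, 1, 2, 3, 5, 6, 7}; fixed.
Sat(EF ((recv ∧ empty) ∧ (¬error ∨ recv))) = {0, 1, 2, 3, 5, 6, 7}
AF (EF ((recv ∧ empty) ∧ (¬error ∨ recv))): least fixpoint, start Z0 = {0, 1, 2, 3, 5, 6, 7}, add states with every successor in Z. Already a fixed point.
Sat(AF (EF ((recv ∧ empty) ∧ (¬error ∨ recv)))) = {0, 1, 2, 3, 5, 6, 7}
|Sat(AF (EF ((recv ∧ empty) ∧ (¬error ∨ recv))))| = |{0, 1, 2, 3, 5, 6, 7}| = 7.

7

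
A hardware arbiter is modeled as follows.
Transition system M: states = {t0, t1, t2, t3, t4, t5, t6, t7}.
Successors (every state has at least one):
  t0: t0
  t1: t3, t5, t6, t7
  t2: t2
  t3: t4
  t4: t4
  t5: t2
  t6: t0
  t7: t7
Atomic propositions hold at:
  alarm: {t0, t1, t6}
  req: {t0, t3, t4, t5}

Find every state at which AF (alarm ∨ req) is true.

Sat(alarm ∨ req) = {t0, t1, t3, t4, t5, t6}
AF (alarm ∨ req): least fixpoint, start Z0 = {t0, t1, t3, t4, t5, t6}, add states with every successor in Z. Already a fixed point.
Sat(AF (alarm ∨ req)) = {t0, t1, t3, t4, t5, t6}

{t0, t1, t3, t4, t5, t6}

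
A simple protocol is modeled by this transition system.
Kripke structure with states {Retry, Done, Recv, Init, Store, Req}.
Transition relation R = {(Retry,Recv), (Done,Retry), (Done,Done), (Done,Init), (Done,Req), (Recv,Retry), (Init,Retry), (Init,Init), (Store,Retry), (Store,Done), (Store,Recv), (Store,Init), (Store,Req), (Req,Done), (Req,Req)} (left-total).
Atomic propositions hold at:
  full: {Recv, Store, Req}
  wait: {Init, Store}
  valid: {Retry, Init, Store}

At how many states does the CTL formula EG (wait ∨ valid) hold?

Sat(wait ∨ valid) = {Retry, Init, Store}
EG (wait ∨ valid): greatest fixpoint, start Z0 = {Retry, Init, Store}, keep only states in Sat with some successor in Z. Z1 = {Init, Store}; fixed.
Sat(EG (wait ∨ valid)) = {Init, Store}
|Sat(EG (wait ∨ valid))| = |{Init, Store}| = 2.

2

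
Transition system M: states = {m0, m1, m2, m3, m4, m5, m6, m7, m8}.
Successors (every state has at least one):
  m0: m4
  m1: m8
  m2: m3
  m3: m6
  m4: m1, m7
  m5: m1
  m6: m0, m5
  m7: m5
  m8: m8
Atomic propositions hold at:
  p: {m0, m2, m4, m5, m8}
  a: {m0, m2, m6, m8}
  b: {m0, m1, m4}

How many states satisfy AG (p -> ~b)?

4

Sat(~b) = {m2, m3, m5, m6, m7, m8}
Sat(p -> ~b) = {m1, m2, m3, m5, m6, m7, m8}
AG (p -> ~b): greatest fixpoint, start Z0 = {m1, m2, m3, m5, m6, m7, m8}, keep only states in Sat with every successor in Z. Z1 = {m1, m2, m3, m5, m7, m8}; Z2 = {m1, m2, m5, m7, m8}; Z3 = {m1, m5, m7, m8}; fixed.
Sat(AG (p -> ~b)) = {m1, m5, m7, m8}
|Sat(AG (p -> ~b))| = |{m1, m5, m7, m8}| = 4.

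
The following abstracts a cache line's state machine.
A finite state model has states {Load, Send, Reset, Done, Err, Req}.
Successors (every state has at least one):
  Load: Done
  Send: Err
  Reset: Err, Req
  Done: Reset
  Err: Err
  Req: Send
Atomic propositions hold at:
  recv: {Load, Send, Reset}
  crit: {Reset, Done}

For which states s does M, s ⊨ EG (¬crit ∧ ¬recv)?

Sat(¬crit) = {Load, Send, Err, Req}
Sat(¬recv) = {Done, Err, Req}
Sat(¬crit ∧ ¬recv) = {Err, Req}
EG (¬crit ∧ ¬recv): greatest fixpoint, start Z0 = {Err, Req}, keep only states in Sat with some successor in Z. Z1 = {Err}; fixed.
Sat(EG (¬crit ∧ ¬recv)) = {Err}

{Err}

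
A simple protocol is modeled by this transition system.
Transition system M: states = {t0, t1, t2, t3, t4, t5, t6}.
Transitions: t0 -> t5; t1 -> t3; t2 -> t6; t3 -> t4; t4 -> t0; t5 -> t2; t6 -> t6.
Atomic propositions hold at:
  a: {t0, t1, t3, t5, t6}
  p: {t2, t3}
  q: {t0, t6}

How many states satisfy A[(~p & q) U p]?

Sat(~p) = {t0, t1, t4, t5, t6}
Sat(~p & q) = {t0, t6}
A[(~p & q) U p]: least fixpoint, start Z0 = Sat(p) = {t2, t3}, add states in Sat(~p & q) with every successor in Z. Already a fixed point.
Sat(A[(~p & q) U p]) = {t2, t3}
|Sat(A[(~p & q) U p])| = |{t2, t3}| = 2.

2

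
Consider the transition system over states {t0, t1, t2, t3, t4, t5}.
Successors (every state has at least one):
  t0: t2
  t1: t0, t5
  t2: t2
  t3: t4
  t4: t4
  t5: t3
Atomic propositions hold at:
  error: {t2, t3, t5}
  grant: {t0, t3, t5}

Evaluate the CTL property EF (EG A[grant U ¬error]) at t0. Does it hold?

No

Sat(¬error) = {t0, t1, t4}
A[grant U ¬error]: least fixpoint, start Z0 = Sat(¬error) = {t0, t1, t4}, add states in Sat(grant) with every successor in Z. Z1 = {t0, t1, t3, t4}; Z2 = {t0, t1, t3, t4, t5}; fixed.
Sat(A[grant U ¬error]) = {t0, t1, t3, t4, t5}
EG A[grant U ¬error]: greatest fixpoint, start Z0 = {t0, t1, t3, t4, t5}, keep only states in Sat with some successor in Z. Z1 = {t1, t3, t4, t5}; fixed.
Sat(EG A[grant U ¬error]) = {t1, t3, t4, t5}
EF (EG A[grant U ¬error]): least fixpoint, start Z0 = {t1, t3, t4, t5}, add states with some successor in Z. Already a fixed point.
Sat(EF (EG A[grant U ¬error])) = {t1, t3, t4, t5}
t0 ∉ Sat(EF (EG A[grant U ¬error])) = {t1, t3, t4, t5}, so the formula does not hold at t0.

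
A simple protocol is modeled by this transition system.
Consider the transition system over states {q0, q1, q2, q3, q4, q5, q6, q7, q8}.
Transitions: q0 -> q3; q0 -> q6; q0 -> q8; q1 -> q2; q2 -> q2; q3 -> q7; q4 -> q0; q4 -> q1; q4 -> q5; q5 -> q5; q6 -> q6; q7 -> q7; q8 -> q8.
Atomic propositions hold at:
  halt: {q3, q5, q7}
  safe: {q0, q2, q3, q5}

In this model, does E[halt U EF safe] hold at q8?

EF safe: least fixpoint, start Z0 = {q0, q2, q3, q5}, add states with some successor in Z. Z1 = {q0, q1, q2, q3, q4, q5}; fixed.
Sat(EF safe) = {q0, q1, q2, q3, q4, q5}
E[halt U EF safe]: least fixpoint, start Z0 = Sat(EF safe) = {q0, q1, q2, q3, q4, q5}, add states in Sat(halt) with some successor in Z. Already a fixed point.
Sat(E[halt U EF safe]) = {q0, q1, q2, q3, q4, q5}
q8 ∉ Sat(E[halt U EF safe]) = {q0, q1, q2, q3, q4, q5}, so the formula does not hold at q8.

No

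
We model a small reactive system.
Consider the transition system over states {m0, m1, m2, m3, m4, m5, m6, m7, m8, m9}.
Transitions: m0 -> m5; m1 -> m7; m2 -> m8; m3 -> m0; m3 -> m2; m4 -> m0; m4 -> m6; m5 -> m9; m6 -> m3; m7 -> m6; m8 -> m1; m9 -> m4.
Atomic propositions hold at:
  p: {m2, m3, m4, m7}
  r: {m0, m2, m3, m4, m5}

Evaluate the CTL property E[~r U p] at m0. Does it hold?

No

Sat(~r) = {m1, m6, m7, m8, m9}
E[~r U p]: least fixpoint, start Z0 = Sat(p) = {m2, m3, m4, m7}, add states in Sat(~r) with some successor in Z. Z1 = {m1, m2, m3, m4, m6, m7, m9}; Z2 = {m1, m2, m3, m4, m6, m7, m8, m9}; fixed.
Sat(E[~r U p]) = {m1, m2, m3, m4, m6, m7, m8, m9}
m0 ∉ Sat(E[~r U p]) = {m1, m2, m3, m4, m6, m7, m8, m9}, so the formula does not hold at m0.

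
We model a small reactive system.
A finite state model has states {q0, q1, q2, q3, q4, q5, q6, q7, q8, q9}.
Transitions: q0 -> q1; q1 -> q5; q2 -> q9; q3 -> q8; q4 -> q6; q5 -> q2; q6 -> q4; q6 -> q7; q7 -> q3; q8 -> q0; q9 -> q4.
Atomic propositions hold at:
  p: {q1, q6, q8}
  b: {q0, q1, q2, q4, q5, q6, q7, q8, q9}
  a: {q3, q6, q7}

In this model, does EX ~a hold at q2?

Sat(~a) = {q0, q1, q2, q4, q5, q8, q9}
Sat(EX ~a) = {s : some successor in {q0, q1, q2, q4, q5, q8, q9}} = {q0, q1, q2, q3, q5, q6, q8, q9}
q2 ∈ Sat(EX ~a) = {q0, q1, q2, q3, q5, q6, q8, q9}, so the formula holds at q2.

Yes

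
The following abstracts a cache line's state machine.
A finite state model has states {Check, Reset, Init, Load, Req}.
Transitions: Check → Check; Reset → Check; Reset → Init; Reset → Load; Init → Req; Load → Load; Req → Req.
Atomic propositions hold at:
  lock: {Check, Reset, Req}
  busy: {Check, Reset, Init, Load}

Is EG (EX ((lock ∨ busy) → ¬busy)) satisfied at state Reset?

Sat(lock ∨ busy) = {Check, Reset, Init, Load, Req}
Sat(¬busy) = {Req}
Sat((lock ∨ busy) → ¬busy) = {Req}
Sat(EX ((lock ∨ busy) → ¬busy)) = {s : some successor in {Req}} = {Init, Req}
EG (EX ((lock ∨ busy) → ¬busy)): greatest fixpoint, start Z0 = {Init, Req}, keep only states in Sat with some successor in Z. Already a fixed point.
Sat(EG (EX ((lock ∨ busy) → ¬busy))) = {Init, Req}
Reset ∉ Sat(EG (EX ((lock ∨ busy) → ¬busy))) = {Init, Req}, so the formula does not hold at Reset.

No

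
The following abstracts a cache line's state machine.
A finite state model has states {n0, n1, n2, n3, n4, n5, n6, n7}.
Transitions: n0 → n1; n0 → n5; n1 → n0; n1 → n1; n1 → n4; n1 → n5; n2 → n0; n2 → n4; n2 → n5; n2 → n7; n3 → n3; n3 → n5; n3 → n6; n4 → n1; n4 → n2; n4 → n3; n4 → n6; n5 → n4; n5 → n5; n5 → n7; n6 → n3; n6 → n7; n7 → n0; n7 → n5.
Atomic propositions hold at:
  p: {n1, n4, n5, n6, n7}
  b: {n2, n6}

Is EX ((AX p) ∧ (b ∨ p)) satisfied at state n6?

Sat(AX p) = {s : every successor in {n1, n4, n5, n6, n7}} = {n0, n5}
Sat(b ∨ p) = {n1, n2, n4, n5, n6, n7}
Sat((AX p) ∧ (b ∨ p)) = {n5}
Sat(EX ((AX p) ∧ (b ∨ p))) = {s : some successor in {n5}} = {n0, n1, n2, n3, n5, n7}
n6 ∉ Sat(EX ((AX p) ∧ (b ∨ p))) = {n0, n1, n2, n3, n5, n7}, so the formula does not hold at n6.

No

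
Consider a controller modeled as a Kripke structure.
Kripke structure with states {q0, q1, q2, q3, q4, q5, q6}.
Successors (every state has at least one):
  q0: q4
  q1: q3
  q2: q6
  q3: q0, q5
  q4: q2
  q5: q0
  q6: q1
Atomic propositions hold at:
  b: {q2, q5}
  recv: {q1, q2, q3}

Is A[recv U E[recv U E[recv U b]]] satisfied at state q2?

E[recv U b]: least fixpoint, start Z0 = Sat(b) = {q2, q5}, add states in Sat(recv) with some successor in Z. Z1 = {q2, q3, q5}; Z2 = {q1, q2, q3, q5}; fixed.
Sat(E[recv U b]) = {q1, q2, q3, q5}
E[recv U E[recv U b]]: least fixpoint, start Z0 = Sat(E[recv U b]) = {q1, q2, q3, q5}, add states in Sat(recv) with some successor in Z. Already a fixed point.
Sat(E[recv U E[recv U b]]) = {q1, q2, q3, q5}
A[recv U E[recv U E[recv U b]]]: least fixpoint, start Z0 = Sat(E[recv U E[recv U b]]) = {q1, q2, q3, q5}, add states in Sat(recv) with every successor in Z. Already a fixed point.
Sat(A[recv U E[recv U E[recv U b]]]) = {q1, q2, q3, q5}
q2 ∈ Sat(A[recv U E[recv U E[recv U b]]]) = {q1, q2, q3, q5}, so the formula holds at q2.

Yes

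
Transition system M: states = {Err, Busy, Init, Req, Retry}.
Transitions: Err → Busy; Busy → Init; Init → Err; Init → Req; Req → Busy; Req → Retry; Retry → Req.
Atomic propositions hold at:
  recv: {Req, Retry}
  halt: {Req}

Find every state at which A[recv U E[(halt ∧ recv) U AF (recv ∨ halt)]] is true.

{Req, Retry}

Sat(halt ∧ recv) = {Req}
Sat(recv ∨ halt) = {Req, Retry}
AF (recv ∨ halt): least fixpoint, start Z0 = {Req, Retry}, add states with every successor in Z. Already a fixed point.
Sat(AF (recv ∨ halt)) = {Req, Retry}
E[(halt ∧ recv) U AF (recv ∨ halt)]: least fixpoint, start Z0 = Sat(AF (recv ∨ halt)) = {Req, Retry}, add states in Sat(halt ∧ recv) with some successor in Z. Already a fixed point.
Sat(E[(halt ∧ recv) U AF (recv ∨ halt)]) = {Req, Retry}
A[recv U E[(halt ∧ recv) U AF (recv ∨ halt)]]: least fixpoint, start Z0 = Sat(E[(halt ∧ recv) U AF (recv ∨ halt)]) = {Req, Retry}, add states in Sat(recv) with every successor in Z. Already a fixed point.
Sat(A[recv U E[(halt ∧ recv) U AF (recv ∨ halt)]]) = {Req, Retry}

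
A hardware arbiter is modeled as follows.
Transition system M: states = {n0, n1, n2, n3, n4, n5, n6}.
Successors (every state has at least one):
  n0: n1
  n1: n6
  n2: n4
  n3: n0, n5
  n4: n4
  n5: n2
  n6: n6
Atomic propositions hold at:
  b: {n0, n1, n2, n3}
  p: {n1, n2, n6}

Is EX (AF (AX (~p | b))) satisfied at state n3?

Yes

Sat(~p) = {n0, n3, n4, n5}
Sat(~p | b) = {n0, n1, n2, n3, n4, n5}
Sat(AX (~p | b)) = {s : every successor in {n0, n1, n2, n3, n4, n5}} = {n0, n2, n3, n4, n5}
AF (AX (~p | b)): least fixpoint, start Z0 = {n0, n2, n3, n4, n5}, add states with every successor in Z. Already a fixed point.
Sat(AF (AX (~p | b))) = {n0, n2, n3, n4, n5}
Sat(EX (AF (AX (~p | b)))) = {s : some successor in {n0, n2, n3, n4, n5}} = {n2, n3, n4, n5}
n3 ∈ Sat(EX (AF (AX (~p | b)))) = {n2, n3, n4, n5}, so the formula holds at n3.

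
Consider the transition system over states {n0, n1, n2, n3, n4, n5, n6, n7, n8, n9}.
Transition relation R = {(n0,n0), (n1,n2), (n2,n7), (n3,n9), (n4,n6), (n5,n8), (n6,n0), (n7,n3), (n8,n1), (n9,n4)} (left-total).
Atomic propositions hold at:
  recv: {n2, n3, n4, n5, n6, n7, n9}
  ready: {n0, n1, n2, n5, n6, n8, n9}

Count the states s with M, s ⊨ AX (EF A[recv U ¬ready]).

7

Sat(¬ready) = {n3, n4, n7}
A[recv U ¬ready]: least fixpoint, start Z0 = Sat(¬ready) = {n3, n4, n7}, add states in Sat(recv) with every successor in Z. Z1 = {n2, n3, n4, n7, n9}; fixed.
Sat(A[recv U ¬ready]) = {n2, n3, n4, n7, n9}
EF A[recv U ¬ready]: least fixpoint, start Z0 = {n2, n3, n4, n7, n9}, add states with some successor in Z. Z1 = {n1, n2, n3, n4, n7, n9}; Z2 = {n1, n2, n3, n4, n7, n8, n9}; Z3 = {n1, n2, n3, n4, n5, n7, n8, n9}; fixed.
Sat(EF A[recv U ¬ready]) = {n1, n2, n3, n4, n5, n7, n8, n9}
Sat(AX (EF A[recv U ¬ready])) = {s : every successor in {n1, n2, n3, n4, n5, n7, n8, n9}} = {n1, n2, n3, n5, n7, n8, n9}
|Sat(AX (EF A[recv U ¬ready]))| = |{n1, n2, n3, n5, n7, n8, n9}| = 7.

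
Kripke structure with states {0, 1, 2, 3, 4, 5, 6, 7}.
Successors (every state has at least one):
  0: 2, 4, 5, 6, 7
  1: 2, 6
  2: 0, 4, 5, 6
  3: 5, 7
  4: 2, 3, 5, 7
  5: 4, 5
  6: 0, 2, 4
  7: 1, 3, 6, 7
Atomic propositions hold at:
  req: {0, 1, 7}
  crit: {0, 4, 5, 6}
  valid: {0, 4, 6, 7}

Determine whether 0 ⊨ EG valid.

Yes

EG valid: greatest fixpoint, start Z0 = {0, 4, 6, 7}, keep only states in Sat with some successor in Z. Already a fixed point.
Sat(EG valid) = {0, 4, 6, 7}
0 ∈ Sat(EG valid) = {0, 4, 6, 7}, so the formula holds at 0.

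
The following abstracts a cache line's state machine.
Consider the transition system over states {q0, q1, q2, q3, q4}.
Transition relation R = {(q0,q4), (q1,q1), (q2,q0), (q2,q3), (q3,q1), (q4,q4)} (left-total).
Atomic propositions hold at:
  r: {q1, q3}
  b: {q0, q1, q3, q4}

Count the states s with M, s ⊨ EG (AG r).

AG r: greatest fixpoint, start Z0 = {q1, q3}, keep only states in Sat with every successor in Z. Already a fixed point.
Sat(AG r) = {q1, q3}
EG (AG r): greatest fixpoint, start Z0 = {q1, q3}, keep only states in Sat with some successor in Z. Already a fixed point.
Sat(EG (AG r)) = {q1, q3}
|Sat(EG (AG r))| = |{q1, q3}| = 2.

2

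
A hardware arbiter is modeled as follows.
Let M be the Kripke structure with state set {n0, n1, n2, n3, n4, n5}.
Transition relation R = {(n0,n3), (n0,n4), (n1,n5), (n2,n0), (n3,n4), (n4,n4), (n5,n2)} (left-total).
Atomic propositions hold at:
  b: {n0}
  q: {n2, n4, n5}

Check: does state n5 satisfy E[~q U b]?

Sat(~q) = {n0, n1, n3}
E[~q U b]: least fixpoint, start Z0 = Sat(b) = {n0}, add states in Sat(~q) with some successor in Z. Already a fixed point.
Sat(E[~q U b]) = {n0}
n5 ∉ Sat(E[~q U b]) = {n0}, so the formula does not hold at n5.

No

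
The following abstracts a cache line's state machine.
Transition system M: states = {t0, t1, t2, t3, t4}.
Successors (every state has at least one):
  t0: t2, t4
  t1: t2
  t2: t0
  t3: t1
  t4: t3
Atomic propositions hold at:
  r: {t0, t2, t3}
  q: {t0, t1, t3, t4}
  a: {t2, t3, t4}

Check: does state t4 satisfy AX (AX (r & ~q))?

No

Sat(~q) = {t2}
Sat(r & ~q) = {t2}
Sat(AX (r & ~q)) = {s : every successor in {t2}} = {t1}
Sat(AX (AX (r & ~q))) = {s : every successor in {t1}} = {t3}
t4 ∉ Sat(AX (AX (r & ~q))) = {t3}, so the formula does not hold at t4.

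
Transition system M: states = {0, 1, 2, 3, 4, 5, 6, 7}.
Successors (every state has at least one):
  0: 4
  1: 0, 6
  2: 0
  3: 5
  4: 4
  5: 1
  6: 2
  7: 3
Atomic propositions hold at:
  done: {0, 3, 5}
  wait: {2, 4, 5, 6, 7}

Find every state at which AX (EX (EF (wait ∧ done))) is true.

Sat(wait ∧ done) = {5}
EF (wait ∧ done): least fixpoint, start Z0 = {5}, add states with some successor in Z. Z1 = {3, 5}; Z2 = {3, 5, 7}; fixed.
Sat(EF (wait ∧ done)) = {3, 5, 7}
Sat(EX (EF (wait ∧ done))) = {s : some successor in {3, 5, 7}} = {3, 7}
Sat(AX (EX (EF (wait ∧ done)))) = {s : every successor in {3, 7}} = {7}

{7}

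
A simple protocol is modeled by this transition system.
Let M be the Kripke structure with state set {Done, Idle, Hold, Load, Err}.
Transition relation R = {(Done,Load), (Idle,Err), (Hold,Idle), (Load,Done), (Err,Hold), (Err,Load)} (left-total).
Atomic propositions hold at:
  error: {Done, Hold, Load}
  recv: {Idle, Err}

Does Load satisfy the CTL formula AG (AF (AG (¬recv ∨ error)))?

Sat(¬recv) = {Done, Hold, Load}
Sat(¬recv ∨ error) = {Done, Hold, Load}
AG (¬recv ∨ error): greatest fixpoint, start Z0 = {Done, Hold, Load}, keep only states in Sat with every successor in Z. Z1 = {Done, Load}; fixed.
Sat(AG (¬recv ∨ error)) = {Done, Load}
AF (AG (¬recv ∨ error)): least fixpoint, start Z0 = {Done, Load}, add states with every successor in Z. Already a fixed point.
Sat(AF (AG (¬recv ∨ error))) = {Done, Load}
AG (AF (AG (¬recv ∨ error))): greatest fixpoint, start Z0 = {Done, Load}, keep only states in Sat with every successor in Z. Already a fixed point.
Sat(AG (AF (AG (¬recv ∨ error)))) = {Done, Load}
Load ∈ Sat(AG (AF (AG (¬recv ∨ error)))) = {Done, Load}, so the formula holds at Load.

Yes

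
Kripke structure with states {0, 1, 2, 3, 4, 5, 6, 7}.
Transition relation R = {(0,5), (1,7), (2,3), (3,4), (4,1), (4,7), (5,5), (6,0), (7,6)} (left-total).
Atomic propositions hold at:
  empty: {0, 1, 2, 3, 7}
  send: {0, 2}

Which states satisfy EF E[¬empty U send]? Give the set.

Sat(¬empty) = {4, 5, 6}
E[¬empty U send]: least fixpoint, start Z0 = Sat(send) = {0, 2}, add states in Sat(¬empty) with some successor in Z. Z1 = {0, 2, 6}; fixed.
Sat(E[¬empty U send]) = {0, 2, 6}
EF E[¬empty U send]: least fixpoint, start Z0 = {0, 2, 6}, add states with some successor in Z. Z1 = {0, 2, 6, 7}; Z2 = {0, 1, 2, 4, 6, 7}; Z3 = {0, 1, 2, 3, 4, 6, 7}; fixed.
Sat(EF E[¬empty U send]) = {0, 1, 2, 3, 4, 6, 7}

{0, 1, 2, 3, 4, 6, 7}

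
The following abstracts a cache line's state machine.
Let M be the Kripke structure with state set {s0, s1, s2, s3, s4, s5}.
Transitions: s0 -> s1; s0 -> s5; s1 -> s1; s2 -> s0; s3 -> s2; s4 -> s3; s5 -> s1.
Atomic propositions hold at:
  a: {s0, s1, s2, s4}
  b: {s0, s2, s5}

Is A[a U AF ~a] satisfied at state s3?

Sat(~a) = {s3, s5}
AF ~a: least fixpoint, start Z0 = {s3, s5}, add states with every successor in Z. Z1 = {s3, s4, s5}; fixed.
Sat(AF ~a) = {s3, s4, s5}
A[a U AF ~a]: least fixpoint, start Z0 = Sat(AF ~a) = {s3, s4, s5}, add states in Sat(a) with every successor in Z. Already a fixed point.
Sat(A[a U AF ~a]) = {s3, s4, s5}
s3 ∈ Sat(A[a U AF ~a]) = {s3, s4, s5}, so the formula holds at s3.

Yes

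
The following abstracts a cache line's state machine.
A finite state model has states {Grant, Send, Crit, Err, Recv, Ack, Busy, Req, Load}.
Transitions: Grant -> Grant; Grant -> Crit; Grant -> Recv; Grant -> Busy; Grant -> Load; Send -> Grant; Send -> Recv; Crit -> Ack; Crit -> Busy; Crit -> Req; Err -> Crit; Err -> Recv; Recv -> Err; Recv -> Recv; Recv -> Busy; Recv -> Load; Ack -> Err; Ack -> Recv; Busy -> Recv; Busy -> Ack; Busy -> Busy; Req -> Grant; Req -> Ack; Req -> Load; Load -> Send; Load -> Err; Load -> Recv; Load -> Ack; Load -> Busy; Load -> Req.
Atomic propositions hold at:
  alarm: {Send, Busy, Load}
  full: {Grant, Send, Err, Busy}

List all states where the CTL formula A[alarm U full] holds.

A[alarm U full]: least fixpoint, start Z0 = Sat(full) = {Grant, Send, Err, Busy}, add states in Sat(alarm) with every successor in Z. Already a fixed point.
Sat(A[alarm U full]) = {Grant, Send, Err, Busy}

{Grant, Send, Err, Busy}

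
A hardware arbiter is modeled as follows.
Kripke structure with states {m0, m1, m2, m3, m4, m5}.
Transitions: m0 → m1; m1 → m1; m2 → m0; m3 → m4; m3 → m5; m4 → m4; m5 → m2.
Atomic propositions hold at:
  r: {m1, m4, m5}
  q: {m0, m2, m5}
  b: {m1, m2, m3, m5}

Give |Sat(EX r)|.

4

Sat(EX r) = {s : some successor in {m1, m4, m5}} = {m0, m1, m3, m4}
|Sat(EX r)| = |{m0, m1, m3, m4}| = 4.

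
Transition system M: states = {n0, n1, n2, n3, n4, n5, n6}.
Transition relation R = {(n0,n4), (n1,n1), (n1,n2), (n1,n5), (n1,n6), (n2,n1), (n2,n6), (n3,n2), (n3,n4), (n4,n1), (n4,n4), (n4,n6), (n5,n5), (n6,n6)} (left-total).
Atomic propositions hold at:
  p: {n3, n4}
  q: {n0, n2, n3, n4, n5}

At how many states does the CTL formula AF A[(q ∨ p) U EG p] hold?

Sat(q ∨ p) = {n0, n2, n3, n4, n5}
EG p: greatest fixpoint, start Z0 = {n3, n4}, keep only states in Sat with some successor in Z. Already a fixed point.
Sat(EG p) = {n3, n4}
A[(q ∨ p) U EG p]: least fixpoint, start Z0 = Sat(EG p) = {n3, n4}, add states in Sat(q ∨ p) with every successor in Z. Z1 = {n0, n3, n4}; fixed.
Sat(A[(q ∨ p) U EG p]) = {n0, n3, n4}
AF A[(q ∨ p) U EG p]: least fixpoint, start Z0 = {n0, n3, n4}, add states with every successor in Z. Already a fixed point.
Sat(AF A[(q ∨ p) U EG p]) = {n0, n3, n4}
|Sat(AF A[(q ∨ p) U EG p])| = |{n0, n3, n4}| = 3.

3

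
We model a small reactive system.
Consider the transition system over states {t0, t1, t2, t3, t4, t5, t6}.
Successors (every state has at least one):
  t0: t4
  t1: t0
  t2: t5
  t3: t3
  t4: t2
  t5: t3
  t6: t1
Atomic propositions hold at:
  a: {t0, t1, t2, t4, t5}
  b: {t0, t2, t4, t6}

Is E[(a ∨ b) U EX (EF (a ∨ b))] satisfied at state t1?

Yes

Sat(a ∨ b) = {t0, t1, t2, t4, t5, t6}
EF (a ∨ b): least fixpoint, start Z0 = {t0, t1, t2, t4, t5, t6}, add states with some successor in Z. Already a fixed point.
Sat(EF (a ∨ b)) = {t0, t1, t2, t4, t5, t6}
Sat(EX (EF (a ∨ b))) = {s : some successor in {t0, t1, t2, t4, t5, t6}} = {t0, t1, t2, t4, t6}
E[(a ∨ b) U EX (EF (a ∨ b))]: least fixpoint, start Z0 = Sat(EX (EF (a ∨ b))) = {t0, t1, t2, t4, t6}, add states in Sat(a ∨ b) with some successor in Z. Already a fixed point.
Sat(E[(a ∨ b) U EX (EF (a ∨ b))]) = {t0, t1, t2, t4, t6}
t1 ∈ Sat(E[(a ∨ b) U EX (EF (a ∨ b))]) = {t0, t1, t2, t4, t6}, so the formula holds at t1.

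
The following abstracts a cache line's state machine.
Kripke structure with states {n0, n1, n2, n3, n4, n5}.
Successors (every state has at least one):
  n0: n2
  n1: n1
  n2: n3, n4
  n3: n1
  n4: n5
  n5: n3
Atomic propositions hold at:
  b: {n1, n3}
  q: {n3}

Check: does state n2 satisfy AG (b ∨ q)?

Sat(b ∨ q) = {n1, n3}
AG (b ∨ q): greatest fixpoint, start Z0 = {n1, n3}, keep only states in Sat with every successor in Z. Already a fixed point.
Sat(AG (b ∨ q)) = {n1, n3}
n2 ∉ Sat(AG (b ∨ q)) = {n1, n3}, so the formula does not hold at n2.

No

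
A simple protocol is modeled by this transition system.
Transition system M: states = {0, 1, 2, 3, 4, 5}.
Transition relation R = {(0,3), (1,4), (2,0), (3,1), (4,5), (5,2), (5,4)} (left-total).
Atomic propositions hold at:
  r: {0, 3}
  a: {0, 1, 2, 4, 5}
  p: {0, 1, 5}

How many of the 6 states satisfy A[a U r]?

A[a U r]: least fixpoint, start Z0 = Sat(r) = {0, 3}, add states in Sat(a) with every successor in Z. Z1 = {0, 2, 3}; fixed.
Sat(A[a U r]) = {0, 2, 3}
|Sat(A[a U r])| = |{0, 2, 3}| = 3.

3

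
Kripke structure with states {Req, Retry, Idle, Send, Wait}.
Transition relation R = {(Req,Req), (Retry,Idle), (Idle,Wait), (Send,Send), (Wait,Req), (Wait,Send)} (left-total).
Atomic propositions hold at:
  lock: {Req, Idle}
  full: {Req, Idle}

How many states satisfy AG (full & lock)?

1

Sat(full & lock) = {Req, Idle}
AG (full & lock): greatest fixpoint, start Z0 = {Req, Idle}, keep only states in Sat with every successor in Z. Z1 = {Req}; fixed.
Sat(AG (full & lock)) = {Req}
|Sat(AG (full & lock))| = |{Req}| = 1.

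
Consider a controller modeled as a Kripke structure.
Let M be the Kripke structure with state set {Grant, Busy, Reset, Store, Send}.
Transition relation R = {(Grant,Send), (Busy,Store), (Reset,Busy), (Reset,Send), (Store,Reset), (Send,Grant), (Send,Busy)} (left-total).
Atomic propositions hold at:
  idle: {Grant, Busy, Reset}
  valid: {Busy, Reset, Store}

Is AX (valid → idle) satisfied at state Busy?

Sat(valid → idle) = {Grant, Busy, Reset, Send}
Sat(AX (valid → idle)) = {s : every successor in {Grant, Busy, Reset, Send}} = {Grant, Reset, Store, Send}
Busy ∉ Sat(AX (valid → idle)) = {Grant, Reset, Store, Send}, so the formula does not hold at Busy.

No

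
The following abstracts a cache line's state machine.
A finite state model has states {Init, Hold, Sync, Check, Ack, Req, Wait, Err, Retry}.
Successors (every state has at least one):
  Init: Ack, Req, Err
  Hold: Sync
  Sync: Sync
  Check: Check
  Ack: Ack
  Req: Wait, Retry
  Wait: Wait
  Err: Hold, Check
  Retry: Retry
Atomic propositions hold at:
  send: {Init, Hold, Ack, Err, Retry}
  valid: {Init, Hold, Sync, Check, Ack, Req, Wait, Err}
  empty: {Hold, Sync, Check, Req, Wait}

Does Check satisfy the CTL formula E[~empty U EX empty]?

Sat(~empty) = {Init, Ack, Err, Retry}
Sat(EX empty) = {s : some successor in {Hold, Sync, Check, Req, Wait}} = {Init, Hold, Sync, Check, Req, Wait, Err}
E[~empty U EX empty]: least fixpoint, start Z0 = Sat(EX empty) = {Init, Hold, Sync, Check, Req, Wait, Err}, add states in Sat(~empty) with some successor in Z. Already a fixed point.
Sat(E[~empty U EX empty]) = {Init, Hold, Sync, Check, Req, Wait, Err}
Check ∈ Sat(E[~empty U EX empty]) = {Init, Hold, Sync, Check, Req, Wait, Err}, so the formula holds at Check.

Yes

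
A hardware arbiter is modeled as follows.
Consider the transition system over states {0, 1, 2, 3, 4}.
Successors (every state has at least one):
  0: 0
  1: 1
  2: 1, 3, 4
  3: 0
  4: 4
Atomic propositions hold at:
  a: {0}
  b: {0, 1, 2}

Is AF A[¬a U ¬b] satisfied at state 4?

Yes

Sat(¬a) = {1, 2, 3, 4}
Sat(¬b) = {3, 4}
A[¬a U ¬b]: least fixpoint, start Z0 = Sat(¬b) = {3, 4}, add states in Sat(¬a) with every successor in Z. Already a fixed point.
Sat(A[¬a U ¬b]) = {3, 4}
AF A[¬a U ¬b]: least fixpoint, start Z0 = {3, 4}, add states with every successor in Z. Already a fixed point.
Sat(AF A[¬a U ¬b]) = {3, 4}
4 ∈ Sat(AF A[¬a U ¬b]) = {3, 4}, so the formula holds at 4.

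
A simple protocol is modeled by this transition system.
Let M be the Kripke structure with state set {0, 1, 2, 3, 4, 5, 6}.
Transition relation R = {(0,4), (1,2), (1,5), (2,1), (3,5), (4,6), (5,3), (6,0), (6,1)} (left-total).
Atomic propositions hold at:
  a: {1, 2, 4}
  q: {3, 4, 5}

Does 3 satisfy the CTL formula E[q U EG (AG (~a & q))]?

Sat(~a) = {0, 3, 5, 6}
Sat(~a & q) = {3, 5}
AG (~a & q): greatest fixpoint, start Z0 = {3, 5}, keep only states in Sat with every successor in Z. Already a fixed point.
Sat(AG (~a & q)) = {3, 5}
EG (AG (~a & q)): greatest fixpoint, start Z0 = {3, 5}, keep only states in Sat with some successor in Z. Already a fixed point.
Sat(EG (AG (~a & q))) = {3, 5}
E[q U EG (AG (~a & q))]: least fixpoint, start Z0 = Sat(EG (AG (~a & q))) = {3, 5}, add states in Sat(q) with some successor in Z. Already a fixed point.
Sat(E[q U EG (AG (~a & q))]) = {3, 5}
3 ∈ Sat(E[q U EG (AG (~a & q))]) = {3, 5}, so the formula holds at 3.

Yes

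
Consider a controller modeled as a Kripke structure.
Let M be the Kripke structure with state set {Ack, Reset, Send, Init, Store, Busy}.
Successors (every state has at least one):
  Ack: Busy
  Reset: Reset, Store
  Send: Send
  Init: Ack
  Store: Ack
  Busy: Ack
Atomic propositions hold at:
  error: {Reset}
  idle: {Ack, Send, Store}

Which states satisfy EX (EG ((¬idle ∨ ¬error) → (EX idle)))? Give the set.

{Reset, Send}

Sat(¬idle) = {Reset, Init, Busy}
Sat(¬error) = {Ack, Send, Init, Store, Busy}
Sat(¬idle ∨ ¬error) = {Ack, Reset, Send, Init, Store, Busy}
Sat(EX idle) = {s : some successor in {Ack, Send, Store}} = {Reset, Send, Init, Store, Busy}
Sat((¬idle ∨ ¬error) → (EX idle)) = {Reset, Send, Init, Store, Busy}
EG ((¬idle ∨ ¬error) → (EX idle)): greatest fixpoint, start Z0 = {Reset, Send, Init, Store, Busy}, keep only states in Sat with some successor in Z. Z1 = {Reset, Send}; fixed.
Sat(EG ((¬idle ∨ ¬error) → (EX idle))) = {Reset, Send}
Sat(EX (EG ((¬idle ∨ ¬error) → (EX idle)))) = {s : some successor in {Reset, Send}} = {Reset, Send}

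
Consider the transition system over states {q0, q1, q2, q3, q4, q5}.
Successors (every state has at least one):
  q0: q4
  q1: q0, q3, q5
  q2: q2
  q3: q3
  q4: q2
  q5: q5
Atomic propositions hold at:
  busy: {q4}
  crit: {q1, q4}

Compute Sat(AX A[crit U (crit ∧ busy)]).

{q0}

Sat(crit ∧ busy) = {q4}
A[crit U (crit ∧ busy)]: least fixpoint, start Z0 = Sat((crit ∧ busy)) = {q4}, add states in Sat(crit) with every successor in Z. Already a fixed point.
Sat(A[crit U (crit ∧ busy)]) = {q4}
Sat(AX A[crit U (crit ∧ busy)]) = {s : every successor in {q4}} = {q0}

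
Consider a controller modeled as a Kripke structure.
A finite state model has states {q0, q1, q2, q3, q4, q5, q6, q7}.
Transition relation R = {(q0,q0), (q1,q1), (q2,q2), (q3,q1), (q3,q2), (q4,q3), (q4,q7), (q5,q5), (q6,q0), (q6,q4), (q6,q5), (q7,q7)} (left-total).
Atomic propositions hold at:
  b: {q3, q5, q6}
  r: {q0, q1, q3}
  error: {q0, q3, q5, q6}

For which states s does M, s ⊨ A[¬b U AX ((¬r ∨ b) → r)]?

{q0, q1}

Sat(¬b) = {q0, q1, q2, q4, q7}
Sat(¬r) = {q2, q4, q5, q6, q7}
Sat(¬r ∨ b) = {q2, q3, q4, q5, q6, q7}
Sat((¬r ∨ b) → r) = {q0, q1, q3}
Sat(AX ((¬r ∨ b) → r)) = {s : every successor in {q0, q1, q3}} = {q0, q1}
A[¬b U AX ((¬r ∨ b) → r)]: least fixpoint, start Z0 = Sat(AX ((¬r ∨ b) → r)) = {q0, q1}, add states in Sat(¬b) with every successor in Z. Already a fixed point.
Sat(A[¬b U AX ((¬r ∨ b) → r)]) = {q0, q1}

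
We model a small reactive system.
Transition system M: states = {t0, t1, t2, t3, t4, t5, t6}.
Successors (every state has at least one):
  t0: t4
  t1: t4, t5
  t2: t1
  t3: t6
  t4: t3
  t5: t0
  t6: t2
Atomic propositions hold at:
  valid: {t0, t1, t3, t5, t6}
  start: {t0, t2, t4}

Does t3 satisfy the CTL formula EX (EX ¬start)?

Sat(¬start) = {t1, t3, t5, t6}
Sat(EX ¬start) = {s : some successor in {t1, t3, t5, t6}} = {t1, t2, t3, t4}
Sat(EX (EX ¬start)) = {s : some successor in {t1, t2, t3, t4}} = {t0, t1, t2, t4, t6}
t3 ∉ Sat(EX (EX ¬start)) = {t0, t1, t2, t4, t6}, so the formula does not hold at t3.

No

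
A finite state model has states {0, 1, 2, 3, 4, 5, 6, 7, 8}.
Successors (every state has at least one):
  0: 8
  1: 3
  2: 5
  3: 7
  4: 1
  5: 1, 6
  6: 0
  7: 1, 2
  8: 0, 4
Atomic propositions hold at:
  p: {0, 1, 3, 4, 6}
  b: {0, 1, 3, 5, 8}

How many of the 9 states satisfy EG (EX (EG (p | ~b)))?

Sat(~b) = {2, 4, 6, 7}
Sat(p | ~b) = {0, 1, 2, 3, 4, 6, 7}
EG (p | ~b): greatest fixpoint, start Z0 = {0, 1, 2, 3, 4, 6, 7}, keep only states in Sat with some successor in Z. Z1 = {1, 3, 4, 6, 7}; Z2 = {1, 3, 4, 7}; fixed.
Sat(EG (p | ~b)) = {1, 3, 4, 7}
Sat(EX (EG (p | ~b))) = {s : some successor in {1, 3, 4, 7}} = {1, 3, 4, 5, 7, 8}
EG (EX (EG (p | ~b))): greatest fixpoint, start Z0 = {1, 3, 4, 5, 7, 8}, keep only states in Sat with some successor in Z. Already a fixed point.
Sat(EG (EX (EG (p | ~b)))) = {1, 3, 4, 5, 7, 8}
|Sat(EG (EX (EG (p | ~b))))| = |{1, 3, 4, 5, 7, 8}| = 6.

6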